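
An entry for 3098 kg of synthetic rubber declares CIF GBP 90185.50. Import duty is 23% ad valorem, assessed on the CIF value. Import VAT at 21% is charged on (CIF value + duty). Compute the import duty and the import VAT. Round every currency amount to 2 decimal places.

Import duty: GBP 20742.67; import VAT: GBP 23294.92

Import duty = 90185.50 × 23% = 20742.67
VAT base = CIF + duty = 90185.50 + 20742.67 = 110928.17
Import VAT = 110928.17 × 21% = 23294.92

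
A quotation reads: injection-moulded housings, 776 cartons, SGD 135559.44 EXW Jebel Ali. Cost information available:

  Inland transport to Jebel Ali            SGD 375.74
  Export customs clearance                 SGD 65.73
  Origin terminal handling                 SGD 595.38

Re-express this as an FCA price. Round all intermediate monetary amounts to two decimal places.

FCA price: SGD 136000.91

Not relevant to the conversion: origin terminal — on the buyer under both terms; not part of either seller's price.
From EXW to FCA, the seller additionally bears: inland to port, export clearance.
FCA price = 135559.44 + 375.74 + 65.73 = 136000.91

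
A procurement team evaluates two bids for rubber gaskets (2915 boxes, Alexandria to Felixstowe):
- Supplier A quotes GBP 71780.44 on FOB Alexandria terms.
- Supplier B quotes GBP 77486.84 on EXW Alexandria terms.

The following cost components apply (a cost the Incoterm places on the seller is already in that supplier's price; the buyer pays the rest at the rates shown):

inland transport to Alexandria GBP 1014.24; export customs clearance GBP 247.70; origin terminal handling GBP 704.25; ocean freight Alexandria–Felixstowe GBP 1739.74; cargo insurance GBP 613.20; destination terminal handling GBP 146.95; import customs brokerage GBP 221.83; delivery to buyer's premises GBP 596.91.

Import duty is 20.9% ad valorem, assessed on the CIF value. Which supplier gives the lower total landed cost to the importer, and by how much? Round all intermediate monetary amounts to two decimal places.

Supplier A is cheaper by GBP 9276.16

Supplier A (FOB):
CIF value = FOB price + freight + insurance = 71780.44 + 1739.74 + 613.20 = 74133.38
Import duty = 74133.38 × 20.9% = 15493.88
Buyer bears (A): 1739.74 + 613.20 + 146.95 + 221.83 + 596.91 = 3318.63
Landed cost (A) = invoice 71780.44 + 3318.63 + duty 15493.88 = 90592.95
Supplier B (EXW):
CIF value = EXW price + inland to port + export clearance + origin terminal + freight + insurance = 77486.84 + 1014.24 + 247.70 + 704.25 + 1739.74 + 613.20 = 81805.97
Import duty = 81805.97 × 20.9% = 17097.45
Buyer bears (B): 1014.24 + 247.70 + 704.25 + 1739.74 + 613.20 + 146.95 + 221.83 + 596.91 = 5284.82
Landed cost (B) = invoice 77486.84 + 5284.82 + duty 17097.45 = 99869.11
Difference = |90592.95 − 99869.11| = 9276.16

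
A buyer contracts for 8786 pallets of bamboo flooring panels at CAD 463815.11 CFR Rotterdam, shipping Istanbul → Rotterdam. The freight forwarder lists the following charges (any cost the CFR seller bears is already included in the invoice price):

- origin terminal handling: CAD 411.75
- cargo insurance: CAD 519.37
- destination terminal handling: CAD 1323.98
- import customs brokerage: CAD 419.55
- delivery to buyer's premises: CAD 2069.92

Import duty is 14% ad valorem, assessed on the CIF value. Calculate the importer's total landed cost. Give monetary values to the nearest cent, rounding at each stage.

CFR: the seller pays costs through ocean freight to the destination port, but not insurance.
Already in the invoice (seller's account under CFR): origin terminal — exclude.
CIF value = CFR price + insurance = 463815.11 + 519.37 = 464334.48
Import duty = 464334.48 × 14% = 65006.83
Buyer bears: insurance 519.37 + destination terminal 1323.98 + brokerage 419.55 + delivery 2069.92 + duty 65006.83 = 69339.65
Landed cost = invoice 463815.11 + 69339.65 = 533154.76

Total landed cost: CAD 533154.76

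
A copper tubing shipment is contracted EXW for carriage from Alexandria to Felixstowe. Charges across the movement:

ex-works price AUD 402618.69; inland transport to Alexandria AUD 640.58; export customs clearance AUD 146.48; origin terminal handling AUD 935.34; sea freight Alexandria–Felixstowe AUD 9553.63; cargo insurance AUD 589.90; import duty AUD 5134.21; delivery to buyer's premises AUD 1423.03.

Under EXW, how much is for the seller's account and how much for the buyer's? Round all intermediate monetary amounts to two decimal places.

EXW: the seller makes goods available at their premises; the buyer bears all onward costs.
Seller's account: goods 402618.69 = 402618.69
Buyer's account: inland to port 640.58 + export clearance 146.48 + origin terminal 935.34 + freight 9553.63 + insurance 589.90 + duty 5134.21 + delivery 1423.03 = 18423.17

Seller: AUD 402618.69; buyer: AUD 18423.17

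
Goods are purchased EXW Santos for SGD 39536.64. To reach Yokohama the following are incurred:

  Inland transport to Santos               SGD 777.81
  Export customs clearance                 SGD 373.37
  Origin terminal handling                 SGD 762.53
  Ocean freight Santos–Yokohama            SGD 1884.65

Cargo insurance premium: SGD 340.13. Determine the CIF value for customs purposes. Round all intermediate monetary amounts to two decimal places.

CIF = EXW price + pre-shipment costs + freight + insurance
CIF = 39536.64 + 777.81 + 373.37 + 762.53 + 1884.65 + 340.13 = 43675.13

CIF value: SGD 43675.13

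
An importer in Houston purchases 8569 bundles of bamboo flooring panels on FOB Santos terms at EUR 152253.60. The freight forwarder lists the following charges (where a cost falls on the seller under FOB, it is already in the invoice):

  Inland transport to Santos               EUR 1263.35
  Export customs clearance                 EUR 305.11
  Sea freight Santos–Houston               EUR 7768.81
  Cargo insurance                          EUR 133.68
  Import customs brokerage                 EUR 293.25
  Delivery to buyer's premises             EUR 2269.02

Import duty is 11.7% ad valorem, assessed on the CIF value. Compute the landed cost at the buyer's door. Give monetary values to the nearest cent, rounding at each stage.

FOB: the seller bears costs until goods are on board at the origin port; the buyer bears freight, insurance and all costs thereafter.
Already in the invoice (seller's account under FOB): inland to port, export clearance — exclude.
CIF value = FOB price + freight + insurance = 152253.60 + 7768.81 + 133.68 = 160156.09
Import duty = 160156.09 × 11.7% = 18738.26
Buyer bears: freight 7768.81 + insurance 133.68 + brokerage 293.25 + delivery 2269.02 + duty 18738.26 = 29203.02
Landed cost = invoice 152253.60 + 29203.02 = 181456.62

Total landed cost: EUR 181456.62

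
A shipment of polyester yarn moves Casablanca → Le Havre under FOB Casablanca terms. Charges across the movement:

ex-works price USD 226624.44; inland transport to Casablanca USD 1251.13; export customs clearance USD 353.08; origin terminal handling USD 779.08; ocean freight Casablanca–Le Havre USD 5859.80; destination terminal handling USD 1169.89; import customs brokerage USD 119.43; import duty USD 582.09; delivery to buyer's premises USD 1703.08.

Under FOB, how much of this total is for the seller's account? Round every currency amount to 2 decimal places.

FOB: the seller bears costs until goods are on board at the origin port; the buyer bears freight, insurance and all costs thereafter.
Seller's account: goods 226624.44 + inland to port 1251.13 + export clearance 353.08 + origin terminal 779.08 = 229007.73
Buyer's account: freight 5859.80 + destination terminal 1169.89 + brokerage 119.43 + duty 582.09 + delivery 1703.08 = 9434.29

Seller's account: USD 229007.73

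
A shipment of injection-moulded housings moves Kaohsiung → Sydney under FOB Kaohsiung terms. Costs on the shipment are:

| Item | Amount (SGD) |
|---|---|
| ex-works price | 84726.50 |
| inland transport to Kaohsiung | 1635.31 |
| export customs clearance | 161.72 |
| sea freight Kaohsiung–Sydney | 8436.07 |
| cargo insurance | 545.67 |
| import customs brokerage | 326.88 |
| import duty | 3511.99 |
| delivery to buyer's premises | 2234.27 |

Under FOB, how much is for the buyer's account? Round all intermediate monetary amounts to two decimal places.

FOB: the seller bears costs until goods are on board at the origin port; the buyer bears freight, insurance and all costs thereafter.
Seller's account: goods 84726.50 + inland to port 1635.31 + export clearance 161.72 = 86523.53
Buyer's account: freight 8436.07 + insurance 545.67 + brokerage 326.88 + duty 3511.99 + delivery 2234.27 = 15054.88

Buyer's account: SGD 15054.88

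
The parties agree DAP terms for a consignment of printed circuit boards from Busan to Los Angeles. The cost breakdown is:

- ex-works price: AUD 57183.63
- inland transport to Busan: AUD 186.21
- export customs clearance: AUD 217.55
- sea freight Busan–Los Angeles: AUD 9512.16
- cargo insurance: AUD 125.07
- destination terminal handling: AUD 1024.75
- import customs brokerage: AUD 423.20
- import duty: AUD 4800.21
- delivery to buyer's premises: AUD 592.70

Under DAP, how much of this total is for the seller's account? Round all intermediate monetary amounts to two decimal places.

DAP: the seller bears all costs to the named destination except import duty and clearance.
Seller's account: goods 57183.63 + inland to port 186.21 + export clearance 217.55 + freight 9512.16 + insurance 125.07 + destination terminal 1024.75 + delivery 592.70 = 68842.07
Buyer's account: brokerage 423.20 + duty 4800.21 = 5223.41

Seller's account: AUD 68842.07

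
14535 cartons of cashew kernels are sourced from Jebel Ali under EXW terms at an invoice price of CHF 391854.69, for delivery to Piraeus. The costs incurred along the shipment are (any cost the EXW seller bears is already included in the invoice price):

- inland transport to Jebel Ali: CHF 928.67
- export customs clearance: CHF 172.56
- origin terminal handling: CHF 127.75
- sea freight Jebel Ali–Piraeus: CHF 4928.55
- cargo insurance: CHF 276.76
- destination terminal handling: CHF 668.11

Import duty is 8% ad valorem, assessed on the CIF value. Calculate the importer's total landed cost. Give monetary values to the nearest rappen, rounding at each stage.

Total landed cost: CHF 430820.21

EXW: the seller makes goods available at their premises; the buyer bears all onward costs.
CIF value = EXW price + inland to port + export clearance + origin terminal + freight + insurance = 391854.69 + 928.67 + 172.56 + 127.75 + 4928.55 + 276.76 = 398288.98
Import duty = 398288.98 × 8% = 31863.12
Buyer bears: inland to port 928.67 + export clearance 172.56 + origin terminal 127.75 + freight 4928.55 + insurance 276.76 + destination terminal 668.11 + duty 31863.12 = 38965.52
Landed cost = invoice 391854.69 + 38965.52 = 430820.21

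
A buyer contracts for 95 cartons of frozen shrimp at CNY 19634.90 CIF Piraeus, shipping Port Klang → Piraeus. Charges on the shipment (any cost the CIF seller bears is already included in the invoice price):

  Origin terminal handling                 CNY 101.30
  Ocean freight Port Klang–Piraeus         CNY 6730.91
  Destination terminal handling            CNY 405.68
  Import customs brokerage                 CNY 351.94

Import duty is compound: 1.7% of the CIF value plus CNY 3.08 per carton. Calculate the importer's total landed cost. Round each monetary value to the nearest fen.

CIF: the seller pays costs through ocean freight and marine insurance to the destination port.
Already in the invoice (seller's account under CIF): origin terminal, freight — exclude.
The CIF price already equals the CIF value: 19634.90
Ad valorem component: 19634.90 × 1.7% = 333.79
Specific component: 95 × 3.08 = 292.60
Import duty = 333.79 + 292.60 = 626.39
Buyer bears: destination terminal 405.68 + brokerage 351.94 + duty 626.39 = 1384.01
Landed cost = invoice 19634.90 + 1384.01 = 21018.91

Total landed cost: CNY 21018.91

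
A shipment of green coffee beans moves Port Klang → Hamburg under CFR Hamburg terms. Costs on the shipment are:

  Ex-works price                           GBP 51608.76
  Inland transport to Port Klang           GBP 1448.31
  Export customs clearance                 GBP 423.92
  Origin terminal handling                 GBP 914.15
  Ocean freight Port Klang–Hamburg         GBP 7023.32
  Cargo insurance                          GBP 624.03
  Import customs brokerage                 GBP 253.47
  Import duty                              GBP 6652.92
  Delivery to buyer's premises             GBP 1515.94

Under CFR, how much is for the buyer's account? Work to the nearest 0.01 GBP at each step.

CFR: the seller pays costs through ocean freight to the destination port, but not insurance.
Seller's account: goods 51608.76 + inland to port 1448.31 + export clearance 423.92 + origin terminal 914.15 + freight 7023.32 = 61418.46
Buyer's account: insurance 624.03 + brokerage 253.47 + duty 6652.92 + delivery 1515.94 = 9046.36

Buyer's account: GBP 9046.36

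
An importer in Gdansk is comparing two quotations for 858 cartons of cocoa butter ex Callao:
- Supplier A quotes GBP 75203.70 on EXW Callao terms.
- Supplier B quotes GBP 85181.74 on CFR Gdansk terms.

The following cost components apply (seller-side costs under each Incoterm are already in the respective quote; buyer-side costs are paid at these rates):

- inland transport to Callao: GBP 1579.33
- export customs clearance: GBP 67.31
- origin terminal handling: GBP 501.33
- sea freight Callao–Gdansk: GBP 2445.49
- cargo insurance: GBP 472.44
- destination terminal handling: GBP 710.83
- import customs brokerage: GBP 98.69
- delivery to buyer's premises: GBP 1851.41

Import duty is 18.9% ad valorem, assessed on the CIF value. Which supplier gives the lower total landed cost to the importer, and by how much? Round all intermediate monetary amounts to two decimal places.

Supplier A is cheaper by GBP 6402.27

Supplier A (EXW):
CIF value = EXW price + inland to port + export clearance + origin terminal + freight + insurance = 75203.70 + 1579.33 + 67.31 + 501.33 + 2445.49 + 472.44 = 80269.60
Import duty = 80269.60 × 18.9% = 15170.95
Buyer bears (A): 1579.33 + 67.31 + 501.33 + 2445.49 + 472.44 + 710.83 + 98.69 + 1851.41 = 7726.83
Landed cost (A) = invoice 75203.70 + 7726.83 + duty 15170.95 = 98101.48
Supplier B (CFR):
CIF value = CFR price + insurance = 85181.74 + 472.44 = 85654.18
Import duty = 85654.18 × 18.9% = 16188.64
Buyer bears (B): 472.44 + 710.83 + 98.69 + 1851.41 = 3133.37
Landed cost (B) = invoice 85181.74 + 3133.37 + duty 16188.64 = 104503.75
Difference = |98101.48 − 104503.75| = 6402.27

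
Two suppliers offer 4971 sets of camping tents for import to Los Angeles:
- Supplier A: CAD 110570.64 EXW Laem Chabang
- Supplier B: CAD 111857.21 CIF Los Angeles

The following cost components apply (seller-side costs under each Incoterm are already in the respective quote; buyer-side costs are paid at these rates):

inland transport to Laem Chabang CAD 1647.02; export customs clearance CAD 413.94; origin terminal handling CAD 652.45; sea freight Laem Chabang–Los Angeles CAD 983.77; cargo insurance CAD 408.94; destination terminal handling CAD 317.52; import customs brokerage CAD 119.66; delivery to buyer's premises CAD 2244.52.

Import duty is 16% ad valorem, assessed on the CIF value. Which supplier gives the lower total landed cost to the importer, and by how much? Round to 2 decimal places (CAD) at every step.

Supplier A (EXW):
CIF value = EXW price + inland to port + export clearance + origin terminal + freight + insurance = 110570.64 + 1647.02 + 413.94 + 652.45 + 983.77 + 408.94 = 114676.76
Import duty = 114676.76 × 16% = 18348.28
Buyer bears (A): 1647.02 + 413.94 + 652.45 + 983.77 + 408.94 + 317.52 + 119.66 + 2244.52 = 6787.82
Landed cost (A) = invoice 110570.64 + 6787.82 + duty 18348.28 = 135706.74
Supplier B (CIF):
The CIF price already equals the CIF value: 111857.21
Import duty = 111857.21 × 16% = 17897.15
Buyer bears (B): 317.52 + 119.66 + 2244.52 = 2681.70
Landed cost (B) = invoice 111857.21 + 2681.70 + duty 17897.15 = 132436.06
Difference = |135706.74 − 132436.06| = 3270.68

Supplier B is cheaper by CAD 3270.68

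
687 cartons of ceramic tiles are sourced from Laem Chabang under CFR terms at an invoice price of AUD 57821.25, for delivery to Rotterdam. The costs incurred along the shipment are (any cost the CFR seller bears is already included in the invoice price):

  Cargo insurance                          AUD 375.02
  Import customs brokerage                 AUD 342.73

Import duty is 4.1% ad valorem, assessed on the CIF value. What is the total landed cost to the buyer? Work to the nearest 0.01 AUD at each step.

Total landed cost: AUD 60925.05

CFR: the seller pays costs through ocean freight to the destination port, but not insurance.
CIF value = CFR price + insurance = 57821.25 + 375.02 = 58196.27
Import duty = 58196.27 × 4.1% = 2386.05
Buyer bears: insurance 375.02 + brokerage 342.73 + duty 2386.05 = 3103.80
Landed cost = invoice 57821.25 + 3103.80 = 60925.05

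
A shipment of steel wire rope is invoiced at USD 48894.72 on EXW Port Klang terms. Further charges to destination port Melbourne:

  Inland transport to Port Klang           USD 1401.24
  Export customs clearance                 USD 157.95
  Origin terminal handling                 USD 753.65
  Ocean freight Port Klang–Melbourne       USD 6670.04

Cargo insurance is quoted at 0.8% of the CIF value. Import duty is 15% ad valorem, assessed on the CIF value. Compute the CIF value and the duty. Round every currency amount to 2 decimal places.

CIF value: USD 58344.35; import duty: USD 8751.65

Let C be the CIF value. C = EXW price + pre-shipment costs + freight + 0.8% × C
C − 0.8% × C = 48894.72 + 1401.24 + 157.95 + 753.65 + 6670.04
0.992 × C = 57877.60
C = 57877.60 / 0.992 = 58344.35
Insurance premium = 0.8% × 58344.35 = 466.75
Import duty = 58344.35 × 15% = 8751.65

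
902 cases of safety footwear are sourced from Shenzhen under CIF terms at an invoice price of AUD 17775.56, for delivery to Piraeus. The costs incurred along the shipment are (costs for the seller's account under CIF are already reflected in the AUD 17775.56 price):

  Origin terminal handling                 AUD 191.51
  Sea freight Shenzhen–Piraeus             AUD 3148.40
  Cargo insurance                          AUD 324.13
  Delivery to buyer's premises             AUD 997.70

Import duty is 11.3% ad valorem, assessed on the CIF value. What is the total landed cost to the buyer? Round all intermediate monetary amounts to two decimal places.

Total landed cost: AUD 20781.90

CIF: the seller pays costs through ocean freight and marine insurance to the destination port.
Already in the invoice (seller's account under CIF): origin terminal, freight, insurance — exclude.
The CIF price already equals the CIF value: 17775.56
Import duty = 17775.56 × 11.3% = 2008.64
Buyer bears: delivery 997.70 + duty 2008.64 = 3006.34
Landed cost = invoice 17775.56 + 3006.34 = 20781.90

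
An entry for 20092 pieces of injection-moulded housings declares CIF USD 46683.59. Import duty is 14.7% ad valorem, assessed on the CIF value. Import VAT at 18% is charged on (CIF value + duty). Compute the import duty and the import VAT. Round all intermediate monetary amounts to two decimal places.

Import duty = 46683.59 × 14.7% = 6862.49
VAT base = CIF + duty = 46683.59 + 6862.49 = 53546.08
Import VAT = 53546.08 × 18% = 9638.29

Import duty: USD 6862.49; import VAT: USD 9638.29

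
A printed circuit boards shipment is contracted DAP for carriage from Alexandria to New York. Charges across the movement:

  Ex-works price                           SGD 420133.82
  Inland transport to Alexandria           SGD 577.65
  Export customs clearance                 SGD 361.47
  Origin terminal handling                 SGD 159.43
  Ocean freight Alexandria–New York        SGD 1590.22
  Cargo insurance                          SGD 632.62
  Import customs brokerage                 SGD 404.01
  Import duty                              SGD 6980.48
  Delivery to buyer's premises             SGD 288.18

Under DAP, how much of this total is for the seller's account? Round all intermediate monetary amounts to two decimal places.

DAP: the seller bears all costs to the named destination except import duty and clearance.
Seller's account: goods 420133.82 + inland to port 577.65 + export clearance 361.47 + origin terminal 159.43 + freight 1590.22 + insurance 632.62 + delivery 288.18 = 423743.39
Buyer's account: brokerage 404.01 + duty 6980.48 = 7384.49

Seller's account: SGD 423743.39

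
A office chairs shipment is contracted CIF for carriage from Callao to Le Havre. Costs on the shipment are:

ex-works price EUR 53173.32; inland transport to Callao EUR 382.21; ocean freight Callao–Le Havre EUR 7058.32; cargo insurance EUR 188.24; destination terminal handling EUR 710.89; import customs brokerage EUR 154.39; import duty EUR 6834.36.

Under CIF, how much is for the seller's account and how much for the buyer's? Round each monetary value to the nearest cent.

CIF: the seller pays costs through ocean freight and marine insurance to the destination port.
Seller's account: goods 53173.32 + inland to port 382.21 + freight 7058.32 + insurance 188.24 = 60802.09
Buyer's account: destination terminal 710.89 + brokerage 154.39 + duty 6834.36 = 7699.64

Seller: EUR 60802.09; buyer: EUR 7699.64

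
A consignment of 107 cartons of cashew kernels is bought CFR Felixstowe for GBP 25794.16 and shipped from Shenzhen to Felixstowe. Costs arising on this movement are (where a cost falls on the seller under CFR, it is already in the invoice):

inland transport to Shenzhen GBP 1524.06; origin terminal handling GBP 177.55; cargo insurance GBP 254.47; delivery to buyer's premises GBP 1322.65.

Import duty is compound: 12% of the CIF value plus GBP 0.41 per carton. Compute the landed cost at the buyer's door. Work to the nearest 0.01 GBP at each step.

Total landed cost: GBP 30540.99

CFR: the seller pays costs through ocean freight to the destination port, but not insurance.
Already in the invoice (seller's account under CFR): inland to port, origin terminal — exclude.
CIF value = CFR price + insurance = 25794.16 + 254.47 = 26048.63
Ad valorem component: 26048.63 × 12% = 3125.84
Specific component: 107 × 0.41 = 43.87
Import duty = 3125.84 + 43.87 = 3169.71
Buyer bears: insurance 254.47 + delivery 1322.65 + duty 3169.71 = 4746.83
Landed cost = invoice 25794.16 + 4746.83 = 30540.99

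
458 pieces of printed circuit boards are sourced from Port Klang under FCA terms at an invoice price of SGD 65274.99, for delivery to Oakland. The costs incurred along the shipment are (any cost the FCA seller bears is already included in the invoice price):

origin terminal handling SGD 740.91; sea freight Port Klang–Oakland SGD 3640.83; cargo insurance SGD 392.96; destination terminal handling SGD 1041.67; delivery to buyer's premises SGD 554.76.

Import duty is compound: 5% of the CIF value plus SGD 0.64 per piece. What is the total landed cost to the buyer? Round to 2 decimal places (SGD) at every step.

FCA: the seller delivers export-cleared goods to the carrier; the buyer bears costs from that point.
CIF value = FCA price + origin terminal + freight + insurance = 65274.99 + 740.91 + 3640.83 + 392.96 = 70049.69
Ad valorem component: 70049.69 × 5% = 3502.48
Specific component: 458 × 0.64 = 293.12
Import duty = 3502.48 + 293.12 = 3795.60
Buyer bears: origin terminal 740.91 + freight 3640.83 + insurance 392.96 + destination terminal 1041.67 + delivery 554.76 + duty 3795.60 = 10166.73
Landed cost = invoice 65274.99 + 10166.73 = 75441.72

Total landed cost: SGD 75441.72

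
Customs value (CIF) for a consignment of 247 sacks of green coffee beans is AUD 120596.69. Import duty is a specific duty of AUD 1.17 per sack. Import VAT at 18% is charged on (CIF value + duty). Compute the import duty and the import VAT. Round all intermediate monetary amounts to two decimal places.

Import duty: AUD 288.99; import VAT: AUD 21759.42

Import duty = 247 × 1.17 = 288.99
VAT base = CIF + duty = 120596.69 + 288.99 = 120885.68
Import VAT = 120885.68 × 18% = 21759.42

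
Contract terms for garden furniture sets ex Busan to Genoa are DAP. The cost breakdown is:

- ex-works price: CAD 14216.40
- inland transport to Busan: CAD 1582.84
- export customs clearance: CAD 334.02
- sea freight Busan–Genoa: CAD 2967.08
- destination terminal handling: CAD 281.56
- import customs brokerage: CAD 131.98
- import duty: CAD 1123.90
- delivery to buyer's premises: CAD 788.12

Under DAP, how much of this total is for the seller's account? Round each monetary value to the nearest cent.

DAP: the seller bears all costs to the named destination except import duty and clearance.
Seller's account: goods 14216.40 + inland to port 1582.84 + export clearance 334.02 + freight 2967.08 + destination terminal 281.56 + delivery 788.12 = 20170.02
Buyer's account: brokerage 131.98 + duty 1123.90 = 1255.88

Seller's account: CAD 20170.02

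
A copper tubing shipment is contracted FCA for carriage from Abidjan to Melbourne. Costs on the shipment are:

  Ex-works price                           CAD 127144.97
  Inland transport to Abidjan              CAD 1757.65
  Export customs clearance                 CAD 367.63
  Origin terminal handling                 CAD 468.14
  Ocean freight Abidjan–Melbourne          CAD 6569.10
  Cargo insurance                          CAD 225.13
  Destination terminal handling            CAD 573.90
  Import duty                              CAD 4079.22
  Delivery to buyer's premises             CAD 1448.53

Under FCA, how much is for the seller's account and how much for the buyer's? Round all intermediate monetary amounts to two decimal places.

Seller: CAD 129270.25; buyer: CAD 13364.02

FCA: the seller delivers export-cleared goods to the carrier; the buyer bears costs from that point.
Seller's account: goods 127144.97 + inland to port 1757.65 + export clearance 367.63 = 129270.25
Buyer's account: origin terminal 468.14 + freight 6569.10 + insurance 225.13 + destination terminal 573.90 + duty 4079.22 + delivery 1448.53 = 13364.02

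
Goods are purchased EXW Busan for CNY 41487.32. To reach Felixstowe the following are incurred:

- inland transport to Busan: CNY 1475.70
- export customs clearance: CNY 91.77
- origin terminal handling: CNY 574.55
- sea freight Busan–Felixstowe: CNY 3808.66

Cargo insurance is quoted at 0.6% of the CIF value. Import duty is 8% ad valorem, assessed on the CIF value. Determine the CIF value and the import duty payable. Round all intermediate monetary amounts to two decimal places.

Let C be the CIF value. C = EXW price + pre-shipment costs + freight + 0.6% × C
C − 0.6% × C = 41487.32 + 1475.70 + 91.77 + 574.55 + 3808.66
0.994 × C = 47438.00
C = 47438.00 / 0.994 = 47724.35
Insurance premium = 0.6% × 47724.35 = 286.35
Import duty = 47724.35 × 8% = 3817.95

CIF value: CNY 47724.35; import duty: CNY 3817.95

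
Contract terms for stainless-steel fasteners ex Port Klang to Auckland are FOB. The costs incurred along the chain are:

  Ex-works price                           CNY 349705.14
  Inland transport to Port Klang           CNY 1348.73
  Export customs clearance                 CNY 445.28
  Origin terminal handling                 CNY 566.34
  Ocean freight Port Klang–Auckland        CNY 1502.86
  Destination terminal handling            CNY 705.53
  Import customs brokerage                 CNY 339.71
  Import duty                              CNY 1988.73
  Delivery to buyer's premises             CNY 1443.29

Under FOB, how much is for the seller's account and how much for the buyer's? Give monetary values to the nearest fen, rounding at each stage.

FOB: the seller bears costs until goods are on board at the origin port; the buyer bears freight, insurance and all costs thereafter.
Seller's account: goods 349705.14 + inland to port 1348.73 + export clearance 445.28 + origin terminal 566.34 = 352065.49
Buyer's account: freight 1502.86 + destination terminal 705.53 + brokerage 339.71 + duty 1988.73 + delivery 1443.29 = 5980.12

Seller: CNY 352065.49; buyer: CNY 5980.12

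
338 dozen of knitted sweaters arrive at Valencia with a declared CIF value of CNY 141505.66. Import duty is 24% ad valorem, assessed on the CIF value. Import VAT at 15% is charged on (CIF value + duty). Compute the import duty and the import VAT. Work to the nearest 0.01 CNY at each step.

Import duty = 141505.66 × 24% = 33961.36
VAT base = CIF + duty = 141505.66 + 33961.36 = 175467.02
Import VAT = 175467.02 × 15% = 26320.05

Import duty: CNY 33961.36; import VAT: CNY 26320.05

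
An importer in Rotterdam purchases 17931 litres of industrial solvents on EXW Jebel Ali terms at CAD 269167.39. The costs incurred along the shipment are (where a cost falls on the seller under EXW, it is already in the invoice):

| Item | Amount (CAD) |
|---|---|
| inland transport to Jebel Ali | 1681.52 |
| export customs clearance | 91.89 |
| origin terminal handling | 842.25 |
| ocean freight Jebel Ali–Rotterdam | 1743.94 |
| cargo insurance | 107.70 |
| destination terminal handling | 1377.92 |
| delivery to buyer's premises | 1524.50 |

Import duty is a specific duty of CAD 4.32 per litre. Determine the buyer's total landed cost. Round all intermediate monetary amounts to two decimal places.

EXW: the seller makes goods available at their premises; the buyer bears all onward costs.
CIF value = EXW price + inland to port + export clearance + origin terminal + freight + insurance = 269167.39 + 1681.52 + 91.89 + 842.25 + 1743.94 + 107.70 = 273634.69
Import duty = 17931 × 4.32 = 77461.92
Buyer bears: inland to port 1681.52 + export clearance 91.89 + origin terminal 842.25 + freight 1743.94 + insurance 107.70 + destination terminal 1377.92 + delivery 1524.50 + duty 77461.92 = 84831.64
Landed cost = invoice 269167.39 + 84831.64 = 353999.03

Total landed cost: CAD 353999.03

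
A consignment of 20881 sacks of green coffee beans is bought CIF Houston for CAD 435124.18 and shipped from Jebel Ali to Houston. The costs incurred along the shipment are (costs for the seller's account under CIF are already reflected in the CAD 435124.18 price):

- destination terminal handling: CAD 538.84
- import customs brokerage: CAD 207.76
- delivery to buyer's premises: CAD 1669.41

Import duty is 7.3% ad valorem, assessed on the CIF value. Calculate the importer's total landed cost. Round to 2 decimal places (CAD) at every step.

CIF: the seller pays costs through ocean freight and marine insurance to the destination port.
The CIF price already equals the CIF value: 435124.18
Import duty = 435124.18 × 7.3% = 31764.07
Buyer bears: destination terminal 538.84 + brokerage 207.76 + delivery 1669.41 + duty 31764.07 = 34180.08
Landed cost = invoice 435124.18 + 34180.08 = 469304.26

Total landed cost: CAD 469304.26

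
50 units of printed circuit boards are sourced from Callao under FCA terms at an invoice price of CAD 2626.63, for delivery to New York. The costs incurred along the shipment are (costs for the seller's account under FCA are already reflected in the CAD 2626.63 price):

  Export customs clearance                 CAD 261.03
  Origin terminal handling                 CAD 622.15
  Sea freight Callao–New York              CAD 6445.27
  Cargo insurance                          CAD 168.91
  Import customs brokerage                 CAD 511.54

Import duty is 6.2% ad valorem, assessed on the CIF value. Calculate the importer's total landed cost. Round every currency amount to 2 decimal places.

FCA: the seller delivers export-cleared goods to the carrier; the buyer bears costs from that point.
Already in the invoice (seller's account under FCA): export clearance — exclude.
CIF value = FCA price + origin terminal + freight + insurance = 2626.63 + 622.15 + 6445.27 + 168.91 = 9862.96
Import duty = 9862.96 × 6.2% = 611.50
Buyer bears: origin terminal 622.15 + freight 6445.27 + insurance 168.91 + brokerage 511.54 + duty 611.50 = 8359.37
Landed cost = invoice 2626.63 + 8359.37 = 10986.00

Total landed cost: CAD 10986.00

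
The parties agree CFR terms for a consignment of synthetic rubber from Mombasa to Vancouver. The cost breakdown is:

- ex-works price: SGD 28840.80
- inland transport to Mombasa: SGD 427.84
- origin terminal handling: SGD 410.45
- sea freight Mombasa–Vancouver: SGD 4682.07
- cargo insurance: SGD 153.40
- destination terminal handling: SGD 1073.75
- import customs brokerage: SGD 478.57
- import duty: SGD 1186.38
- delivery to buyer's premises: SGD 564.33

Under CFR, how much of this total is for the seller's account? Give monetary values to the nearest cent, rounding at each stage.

Seller's account: SGD 34361.16

CFR: the seller pays costs through ocean freight to the destination port, but not insurance.
Seller's account: goods 28840.80 + inland to port 427.84 + origin terminal 410.45 + freight 4682.07 = 34361.16
Buyer's account: insurance 153.40 + destination terminal 1073.75 + brokerage 478.57 + duty 1186.38 + delivery 564.33 = 3456.43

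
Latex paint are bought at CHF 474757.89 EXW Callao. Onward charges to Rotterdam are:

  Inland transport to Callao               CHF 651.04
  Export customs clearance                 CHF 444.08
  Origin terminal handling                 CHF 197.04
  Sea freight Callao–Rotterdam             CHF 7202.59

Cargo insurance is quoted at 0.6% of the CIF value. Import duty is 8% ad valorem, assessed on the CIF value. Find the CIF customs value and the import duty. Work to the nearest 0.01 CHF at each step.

Let C be the CIF value. C = EXW price + pre-shipment costs + freight + 0.6% × C
C − 0.6% × C = 474757.89 + 651.04 + 444.08 + 197.04 + 7202.59
0.994 × C = 483252.64
C = 483252.64 / 0.994 = 486169.66
Insurance premium = 0.6% × 486169.66 = 2917.02
Import duty = 486169.66 × 8% = 38893.57

CIF value: CHF 486169.66; import duty: CHF 38893.57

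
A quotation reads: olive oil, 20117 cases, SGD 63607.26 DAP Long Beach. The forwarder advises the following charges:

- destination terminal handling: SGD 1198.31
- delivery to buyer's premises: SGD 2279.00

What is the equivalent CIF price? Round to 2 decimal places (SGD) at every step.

From DAP to CIF, the seller no longer bears: destination terminal, delivery.
CIF price = 63607.26 − 1198.31 − 2279.00 = 60129.95

CIF price: SGD 60129.95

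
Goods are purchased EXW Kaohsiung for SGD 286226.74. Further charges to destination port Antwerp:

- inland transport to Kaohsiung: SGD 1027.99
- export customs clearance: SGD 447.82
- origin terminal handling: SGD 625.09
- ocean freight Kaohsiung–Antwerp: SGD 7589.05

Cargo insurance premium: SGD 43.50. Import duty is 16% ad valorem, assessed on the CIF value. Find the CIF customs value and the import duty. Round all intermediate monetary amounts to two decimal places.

CIF = EXW price + pre-shipment costs + freight + insurance
CIF = 286226.74 + 1027.99 + 447.82 + 625.09 + 7589.05 + 43.50 = 295960.19
Import duty = 295960.19 × 16% = 47353.63

CIF value: SGD 295960.19; import duty: SGD 47353.63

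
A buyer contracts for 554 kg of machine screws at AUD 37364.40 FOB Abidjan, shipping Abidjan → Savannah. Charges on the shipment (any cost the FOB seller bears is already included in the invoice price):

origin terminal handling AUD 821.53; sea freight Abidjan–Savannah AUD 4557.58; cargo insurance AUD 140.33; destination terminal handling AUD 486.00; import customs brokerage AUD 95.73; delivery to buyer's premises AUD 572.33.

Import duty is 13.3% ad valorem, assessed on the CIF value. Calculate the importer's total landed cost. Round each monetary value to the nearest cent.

Total landed cost: AUD 48810.66

FOB: the seller bears costs until goods are on board at the origin port; the buyer bears freight, insurance and all costs thereafter.
Already in the invoice (seller's account under FOB): origin terminal — exclude.
CIF value = FOB price + freight + insurance = 37364.40 + 4557.58 + 140.33 = 42062.31
Import duty = 42062.31 × 13.3% = 5594.29
Buyer bears: freight 4557.58 + insurance 140.33 + destination terminal 486.00 + brokerage 95.73 + delivery 572.33 + duty 5594.29 = 11446.26
Landed cost = invoice 37364.40 + 11446.26 = 48810.66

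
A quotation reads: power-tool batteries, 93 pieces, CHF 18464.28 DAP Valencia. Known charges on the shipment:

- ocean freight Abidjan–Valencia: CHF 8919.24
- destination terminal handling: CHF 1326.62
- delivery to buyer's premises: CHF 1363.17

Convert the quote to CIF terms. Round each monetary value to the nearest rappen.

Not relevant to the conversion: freight — on the seller under both DAP and CIF; already in the DAP price and stays in the CIF price.
From DAP to CIF, the seller no longer bears: destination terminal, delivery.
CIF price = 18464.28 − 1326.62 − 1363.17 = 15774.49

CIF price: CHF 15774.49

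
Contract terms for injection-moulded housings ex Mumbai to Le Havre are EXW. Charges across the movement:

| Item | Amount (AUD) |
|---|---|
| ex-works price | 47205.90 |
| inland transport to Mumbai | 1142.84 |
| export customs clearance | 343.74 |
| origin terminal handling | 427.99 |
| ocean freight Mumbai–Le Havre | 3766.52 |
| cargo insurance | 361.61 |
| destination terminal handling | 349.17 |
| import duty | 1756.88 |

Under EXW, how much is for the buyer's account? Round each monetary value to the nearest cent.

Buyer's account: AUD 8148.75

EXW: the seller makes goods available at their premises; the buyer bears all onward costs.
Seller's account: goods 47205.90 = 47205.90
Buyer's account: inland to port 1142.84 + export clearance 343.74 + origin terminal 427.99 + freight 3766.52 + insurance 361.61 + destination terminal 349.17 + duty 1756.88 = 8148.75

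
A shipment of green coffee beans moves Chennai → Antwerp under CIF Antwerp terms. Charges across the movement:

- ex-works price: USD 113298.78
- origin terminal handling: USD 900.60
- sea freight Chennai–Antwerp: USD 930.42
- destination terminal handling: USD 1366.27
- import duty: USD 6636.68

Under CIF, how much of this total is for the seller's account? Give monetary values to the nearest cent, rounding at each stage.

Seller's account: USD 115129.80

CIF: the seller pays costs through ocean freight and marine insurance to the destination port.
Seller's account: goods 113298.78 + origin terminal 900.60 + freight 930.42 = 115129.80
Buyer's account: destination terminal 1366.27 + duty 6636.68 = 8002.95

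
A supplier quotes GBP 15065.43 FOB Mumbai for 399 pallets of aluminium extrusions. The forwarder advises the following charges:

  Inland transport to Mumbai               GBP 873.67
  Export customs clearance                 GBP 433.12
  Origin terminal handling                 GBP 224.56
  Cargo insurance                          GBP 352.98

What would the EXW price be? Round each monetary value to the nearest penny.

EXW price: GBP 13534.08

Not relevant to the conversion: insurance — on the buyer under both terms; not part of either seller's price.
From FOB to EXW, the seller no longer bears: inland to port, export clearance, origin terminal.
EXW price = 15065.43 − 873.67 − 433.12 − 224.56 = 13534.08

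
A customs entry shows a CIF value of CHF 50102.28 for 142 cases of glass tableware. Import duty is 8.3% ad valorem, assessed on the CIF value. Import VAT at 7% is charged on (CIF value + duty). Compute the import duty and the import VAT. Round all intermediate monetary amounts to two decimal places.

Import duty = 50102.28 × 8.3% = 4158.49
VAT base = CIF + duty = 50102.28 + 4158.49 = 54260.77
Import VAT = 54260.77 × 7% = 3798.25

Import duty: CHF 4158.49; import VAT: CHF 3798.25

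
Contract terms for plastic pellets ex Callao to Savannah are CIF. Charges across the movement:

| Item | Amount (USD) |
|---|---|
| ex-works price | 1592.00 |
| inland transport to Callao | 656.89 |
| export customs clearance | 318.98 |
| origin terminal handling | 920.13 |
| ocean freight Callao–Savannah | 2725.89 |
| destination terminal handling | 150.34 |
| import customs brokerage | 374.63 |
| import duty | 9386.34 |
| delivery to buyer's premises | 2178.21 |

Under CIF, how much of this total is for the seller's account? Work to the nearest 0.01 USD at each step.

Seller's account: USD 6213.89

CIF: the seller pays costs through ocean freight and marine insurance to the destination port.
Seller's account: goods 1592.00 + inland to port 656.89 + export clearance 318.98 + origin terminal 920.13 + freight 2725.89 = 6213.89
Buyer's account: destination terminal 150.34 + brokerage 374.63 + duty 9386.34 + delivery 2178.21 = 12089.52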